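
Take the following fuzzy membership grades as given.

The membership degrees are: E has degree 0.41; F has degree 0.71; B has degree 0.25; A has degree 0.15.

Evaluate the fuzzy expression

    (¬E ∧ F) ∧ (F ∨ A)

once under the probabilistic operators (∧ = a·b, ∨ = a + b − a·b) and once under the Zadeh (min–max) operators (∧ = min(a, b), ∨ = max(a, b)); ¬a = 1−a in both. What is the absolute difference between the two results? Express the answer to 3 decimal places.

Under probabilistic:
  ¬E = 1 − 0.4100 = 0.5900
  ¬E ∧ F = a·b on (0.5900, 0.7100) = 0.4189
  F ∨ A = a + b − a·b on (0.7100, 0.1500) = 0.7535
  (¬E ∧ F) ∧ (F ∨ A) = a·b on (0.4189, 0.7535) = 0.3156
  → value = 0.3156
Under Zadeh (min–max):
  ¬E = 1 − 0.41 = 0.59
  ¬E ∧ F = min(a, b) on (0.59, 0.71) = 0.59
  F ∨ A = max(a, b) on (0.71, 0.15) = 0.71
  (¬E ∧ F) ∧ (F ∨ A) = min(a, b) on (0.59, 0.71) = 0.59
  → value = 0.5900
|0.3156 − 0.5900| = 0.274

0.274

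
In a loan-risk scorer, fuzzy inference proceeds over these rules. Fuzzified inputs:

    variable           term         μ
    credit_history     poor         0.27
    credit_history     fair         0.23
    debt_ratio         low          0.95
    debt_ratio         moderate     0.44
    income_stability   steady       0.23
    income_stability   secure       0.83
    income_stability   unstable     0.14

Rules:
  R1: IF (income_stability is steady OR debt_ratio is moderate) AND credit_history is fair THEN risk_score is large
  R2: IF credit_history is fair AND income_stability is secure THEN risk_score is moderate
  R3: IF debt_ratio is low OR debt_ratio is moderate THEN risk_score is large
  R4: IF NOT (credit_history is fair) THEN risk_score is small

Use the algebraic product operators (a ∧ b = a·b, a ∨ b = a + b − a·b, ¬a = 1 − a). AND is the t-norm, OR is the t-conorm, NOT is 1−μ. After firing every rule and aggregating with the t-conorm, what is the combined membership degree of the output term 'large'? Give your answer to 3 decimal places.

0.976

R1: (steady=0.23 OR moderate=0.44) = 0.5688; AND[a·b] with fair=0.23 → w = 0.1308
R2: fair=0.23, secure=0.83; AND[a·b] → w = 0.1909
R3: low=0.95, moderate=0.44; OR[a + b − a·b] → w = 0.9720
R4: ¬fair=1−0.23=0.77 → w = 0.7700
Rules with consequent 'large': {R1, R3} → strengths 0.1308, 0.9720
Aggregate via t-conorm [a + b − a·b]: 0.9757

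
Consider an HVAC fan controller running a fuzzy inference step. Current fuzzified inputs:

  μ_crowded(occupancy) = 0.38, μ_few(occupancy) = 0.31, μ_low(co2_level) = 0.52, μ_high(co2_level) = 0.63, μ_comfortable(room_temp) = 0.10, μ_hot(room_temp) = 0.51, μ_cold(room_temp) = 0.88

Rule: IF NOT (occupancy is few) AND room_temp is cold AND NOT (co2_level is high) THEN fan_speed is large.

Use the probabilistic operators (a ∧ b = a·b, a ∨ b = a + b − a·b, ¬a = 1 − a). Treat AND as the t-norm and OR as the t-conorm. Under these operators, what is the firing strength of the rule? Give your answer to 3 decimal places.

firing strength: ¬few=1−0.31=0.69, cold=0.88, ¬high=1−0.63=0.37; AND[a·b] → w = 0.2247

0.225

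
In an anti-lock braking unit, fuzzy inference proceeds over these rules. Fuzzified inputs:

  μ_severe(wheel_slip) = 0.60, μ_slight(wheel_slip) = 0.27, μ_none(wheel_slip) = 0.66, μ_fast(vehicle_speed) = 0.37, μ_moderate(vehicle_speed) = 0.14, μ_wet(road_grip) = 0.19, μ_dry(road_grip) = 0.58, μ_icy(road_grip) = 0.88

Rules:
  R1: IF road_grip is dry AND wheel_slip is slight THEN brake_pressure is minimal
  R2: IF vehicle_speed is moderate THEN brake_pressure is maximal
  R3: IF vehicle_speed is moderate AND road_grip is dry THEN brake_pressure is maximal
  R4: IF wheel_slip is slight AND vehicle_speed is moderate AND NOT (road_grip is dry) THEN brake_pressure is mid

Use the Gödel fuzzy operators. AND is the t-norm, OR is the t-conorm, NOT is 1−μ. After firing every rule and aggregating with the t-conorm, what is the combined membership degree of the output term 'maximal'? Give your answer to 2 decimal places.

R1: dry=0.58, slight=0.27; AND[min(a, b)] → w = 0.27
R2: moderate=0.14 → w = 0.14
R3: moderate=0.14, dry=0.58; AND[min(a, b)] → w = 0.14
R4: slight=0.27, moderate=0.14, ¬dry=1−0.58=0.42; AND[min(a, b)] → w = 0.14
Rules with consequent 'maximal': {R2, R3} → strengths 0.14, 0.14
Aggregate via t-conorm [max(a, b)]: 0.14

0.14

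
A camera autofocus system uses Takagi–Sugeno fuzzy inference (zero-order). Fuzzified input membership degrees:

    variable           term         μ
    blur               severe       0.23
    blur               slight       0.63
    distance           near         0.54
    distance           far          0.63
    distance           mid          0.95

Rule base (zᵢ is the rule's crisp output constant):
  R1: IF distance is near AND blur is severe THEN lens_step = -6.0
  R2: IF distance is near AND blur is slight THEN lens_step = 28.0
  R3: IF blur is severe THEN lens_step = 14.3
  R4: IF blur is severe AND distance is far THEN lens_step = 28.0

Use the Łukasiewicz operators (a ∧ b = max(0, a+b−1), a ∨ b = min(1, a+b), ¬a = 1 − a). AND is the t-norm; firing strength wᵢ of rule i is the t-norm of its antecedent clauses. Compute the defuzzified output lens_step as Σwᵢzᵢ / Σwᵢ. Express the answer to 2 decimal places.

R1 (z=-6.0): near=0.54, severe=0.23; AND[max(0, a+b−1)] → w = 0.00
R2 (z=28.0): near=0.54, slight=0.63; AND[max(0, a+b−1)] → w = 0.17
R3 (z=14.3): severe=0.23 → w = 0.23
R4 (z=28.0): severe=0.23, far=0.63; AND[max(0, a+b−1)] → w = 0.00
Weighted average = (0.00·-6.0 + 0.17·28.0 + 0.23·14.3 + 0.00·28.0) / (0.00 + 0.17 + 0.23 + 0.00)
  = 8.0490 / 0.4000 = 20.12

20.12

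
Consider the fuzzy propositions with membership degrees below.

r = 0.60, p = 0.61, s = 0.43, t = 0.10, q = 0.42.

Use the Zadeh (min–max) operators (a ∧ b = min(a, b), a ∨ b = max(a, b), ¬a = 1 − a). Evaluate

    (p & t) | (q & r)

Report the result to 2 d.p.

0.42

p & t = min(a, b) on (0.61, 0.10) = 0.10
q & r = min(a, b) on (0.42, 0.60) = 0.42
(p & t) | (q & r) = max(a, b) on (0.10, 0.42) = 0.42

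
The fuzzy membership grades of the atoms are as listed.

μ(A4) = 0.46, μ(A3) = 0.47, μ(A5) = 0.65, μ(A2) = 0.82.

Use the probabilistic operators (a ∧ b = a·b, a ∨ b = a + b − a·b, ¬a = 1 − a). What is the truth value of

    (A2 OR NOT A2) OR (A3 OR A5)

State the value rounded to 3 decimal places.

NOT A2 = 1 − 0.8200 = 0.1800
A2 OR NOT A2 = a + b − a·b on (0.8200, 0.1800) = 0.8524
A3 OR A5 = a + b − a·b on (0.4700, 0.6500) = 0.8145
(A2 OR NOT A2) OR (A3 OR A5) = a + b − a·b on (0.8524, 0.8145) = 0.9726

0.973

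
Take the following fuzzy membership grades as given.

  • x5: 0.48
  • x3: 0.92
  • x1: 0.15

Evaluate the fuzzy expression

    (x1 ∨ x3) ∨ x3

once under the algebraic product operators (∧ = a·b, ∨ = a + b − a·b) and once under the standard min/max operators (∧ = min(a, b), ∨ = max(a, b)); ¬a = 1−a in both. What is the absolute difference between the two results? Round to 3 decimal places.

Under algebraic product:
  x1 ∨ x3 = a + b − a·b on (0.1500, 0.9200) = 0.9320
  (x1 ∨ x3) ∨ x3 = a + b − a·b on (0.9320, 0.9200) = 0.9946
  → value = 0.9946
Under standard min/max:
  x1 ∨ x3 = max(a, b) on (0.15, 0.92) = 0.92
  (x1 ∨ x3) ∨ x3 = max(a, b) on (0.92, 0.92) = 0.92
  → value = 0.9200
|0.9946 − 0.9200| = 0.075

0.075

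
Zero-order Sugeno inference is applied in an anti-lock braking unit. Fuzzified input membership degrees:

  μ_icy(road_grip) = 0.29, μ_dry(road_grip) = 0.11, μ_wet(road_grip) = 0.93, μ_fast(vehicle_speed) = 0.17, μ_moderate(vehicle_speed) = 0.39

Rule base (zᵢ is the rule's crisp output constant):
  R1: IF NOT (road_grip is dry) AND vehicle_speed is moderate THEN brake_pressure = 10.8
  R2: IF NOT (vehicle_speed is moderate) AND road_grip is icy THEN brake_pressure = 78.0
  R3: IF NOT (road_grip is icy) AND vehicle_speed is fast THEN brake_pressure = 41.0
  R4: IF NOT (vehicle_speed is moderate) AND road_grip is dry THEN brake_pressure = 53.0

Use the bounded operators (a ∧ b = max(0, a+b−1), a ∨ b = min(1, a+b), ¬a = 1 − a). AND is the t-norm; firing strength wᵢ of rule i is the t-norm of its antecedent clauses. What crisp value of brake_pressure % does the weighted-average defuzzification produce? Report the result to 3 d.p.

R1 (z=10.8): ¬dry=1−0.11=0.89, moderate=0.39; AND[max(0, a+b−1)] → w = 0.28
R2 (z=78.0): ¬moderate=1−0.39=0.61, icy=0.29; AND[max(0, a+b−1)] → w = 0.00
R3 (z=41.0): ¬icy=1−0.29=0.71, fast=0.17; AND[max(0, a+b−1)] → w = 0.00
R4 (z=53.0): ¬moderate=1−0.39=0.61, dry=0.11; AND[max(0, a+b−1)] → w = 0.00
Weighted average = (0.28·10.8 + 0.00·78.0 + 0.00·41.0 + 0.00·53.0) / (0.28 + 0.00 + 0.00 + 0.00)
  = 3.0240 / 0.2800 = 10.800

10.800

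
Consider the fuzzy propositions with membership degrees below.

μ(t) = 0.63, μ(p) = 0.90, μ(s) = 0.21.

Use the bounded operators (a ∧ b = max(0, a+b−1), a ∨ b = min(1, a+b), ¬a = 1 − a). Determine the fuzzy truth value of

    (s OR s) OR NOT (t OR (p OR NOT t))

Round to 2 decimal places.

0.42

s OR s = min(1, a+b) on (0.21, 0.21) = 0.42
NOT t = 1 − 0.63 = 0.37
p OR NOT t = min(1, a+b) on (0.90, 0.37) = 1.00
t OR (p OR NOT t) = min(1, a+b) on (0.63, 1.00) = 1.00
NOT (t OR (p OR NOT t)) = 1 − 1.00 = 0.00
(s OR s) OR NOT (t OR (p OR NOT t)) = min(1, a+b) on (0.42, 0.00) = 0.42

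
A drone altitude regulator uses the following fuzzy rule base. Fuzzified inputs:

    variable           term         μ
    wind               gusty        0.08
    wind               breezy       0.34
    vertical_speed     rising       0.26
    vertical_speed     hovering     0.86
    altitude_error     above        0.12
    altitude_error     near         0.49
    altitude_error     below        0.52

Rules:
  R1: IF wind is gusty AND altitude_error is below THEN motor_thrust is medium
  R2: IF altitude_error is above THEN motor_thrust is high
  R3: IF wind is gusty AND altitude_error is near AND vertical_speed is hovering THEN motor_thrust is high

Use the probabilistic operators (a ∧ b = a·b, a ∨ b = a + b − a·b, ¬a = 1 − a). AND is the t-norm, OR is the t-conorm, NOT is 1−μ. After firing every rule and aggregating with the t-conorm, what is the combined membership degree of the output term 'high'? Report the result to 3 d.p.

R1: gusty=0.08, below=0.52; AND[a·b] → w = 0.0416
R2: above=0.12 → w = 0.1200
R3: gusty=0.08, near=0.49, hovering=0.86; AND[a·b] → w = 0.0337
Rules with consequent 'high': {R2, R3} → strengths 0.1200, 0.0337
Aggregate via t-conorm [a + b − a·b]: 0.1497

0.150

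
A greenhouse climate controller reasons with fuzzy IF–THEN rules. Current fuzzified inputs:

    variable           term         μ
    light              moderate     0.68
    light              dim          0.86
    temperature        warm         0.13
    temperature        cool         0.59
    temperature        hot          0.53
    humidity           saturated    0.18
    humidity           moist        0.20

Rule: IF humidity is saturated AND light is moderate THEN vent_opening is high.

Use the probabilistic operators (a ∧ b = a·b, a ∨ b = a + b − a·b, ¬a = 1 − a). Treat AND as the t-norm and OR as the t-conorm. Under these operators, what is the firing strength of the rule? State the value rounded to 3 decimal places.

firing strength: saturated=0.18, moderate=0.68; AND[a·b] → w = 0.1224

0.122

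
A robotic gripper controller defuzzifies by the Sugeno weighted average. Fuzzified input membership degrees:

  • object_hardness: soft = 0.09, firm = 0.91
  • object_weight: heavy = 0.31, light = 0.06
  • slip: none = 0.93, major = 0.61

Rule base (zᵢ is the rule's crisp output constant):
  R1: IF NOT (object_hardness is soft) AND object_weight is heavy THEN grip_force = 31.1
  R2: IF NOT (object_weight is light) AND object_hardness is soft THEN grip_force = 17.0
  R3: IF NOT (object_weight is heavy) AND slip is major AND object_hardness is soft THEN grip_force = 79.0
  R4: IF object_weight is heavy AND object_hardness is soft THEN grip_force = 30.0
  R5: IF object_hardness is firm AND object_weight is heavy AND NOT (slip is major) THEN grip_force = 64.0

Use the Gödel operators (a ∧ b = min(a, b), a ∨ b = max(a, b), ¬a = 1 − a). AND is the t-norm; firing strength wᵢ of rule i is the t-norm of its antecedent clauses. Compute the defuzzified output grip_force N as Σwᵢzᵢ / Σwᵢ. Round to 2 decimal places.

R1 (z=31.1): ¬soft=1−0.09=0.91, heavy=0.31; AND[min(a, b)] → w = 0.31
R2 (z=17.0): ¬light=1−0.06=0.94, soft=0.09; AND[min(a, b)] → w = 0.09
R3 (z=79.0): ¬heavy=1−0.31=0.69, major=0.61, soft=0.09; AND[min(a, b)] → w = 0.09
R4 (z=30.0): heavy=0.31, soft=0.09; AND[min(a, b)] → w = 0.09
R5 (z=64.0): firm=0.91, heavy=0.31, ¬major=1−0.61=0.39; AND[min(a, b)] → w = 0.31
Weighted average = (0.31·31.1 + 0.09·17.0 + 0.09·79.0 + 0.09·30.0 + 0.31·64.0) / (0.31 + 0.09 + 0.09 + 0.09 + 0.31)
  = 40.8210 / 0.8900 = 45.87

45.87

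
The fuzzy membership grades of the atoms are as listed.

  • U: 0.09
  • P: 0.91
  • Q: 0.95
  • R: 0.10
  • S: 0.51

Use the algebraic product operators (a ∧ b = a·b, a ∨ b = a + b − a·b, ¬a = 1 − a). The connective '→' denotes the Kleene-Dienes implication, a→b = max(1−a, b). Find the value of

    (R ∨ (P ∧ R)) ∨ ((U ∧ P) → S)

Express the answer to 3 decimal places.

P ∧ R = a·b on (0.9100, 0.1000) = 0.0910
R ∨ (P ∧ R) = a + b − a·b on (0.1000, 0.0910) = 0.1819
U ∧ P = a·b on (0.0900, 0.9100) = 0.0819
(U ∧ P) → S  [Kleene-Dienes: max(1−a, b)] with a=0.0819, b=0.5100 → 0.9181
(R ∨ (P ∧ R)) ∨ ((U ∧ P) → S) = a + b − a·b on (0.1819, 0.9181) = 0.9330

0.933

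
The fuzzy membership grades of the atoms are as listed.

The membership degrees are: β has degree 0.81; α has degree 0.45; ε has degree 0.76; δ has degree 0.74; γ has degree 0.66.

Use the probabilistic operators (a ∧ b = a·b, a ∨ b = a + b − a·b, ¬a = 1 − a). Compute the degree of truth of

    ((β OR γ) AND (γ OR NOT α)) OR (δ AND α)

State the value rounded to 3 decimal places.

β OR γ = a + b − a·b on (0.8100, 0.6600) = 0.9354
NOT α = 1 − 0.4500 = 0.5500
γ OR NOT α = a + b − a·b on (0.6600, 0.5500) = 0.8470
(β OR γ) AND (γ OR NOT α) = a·b on (0.9354, 0.8470) = 0.7923
δ AND α = a·b on (0.7400, 0.4500) = 0.3330
((β OR γ) AND (γ OR NOT α)) OR (δ AND α) = a + b − a·b on (0.7923, 0.3330) = 0.8615

0.861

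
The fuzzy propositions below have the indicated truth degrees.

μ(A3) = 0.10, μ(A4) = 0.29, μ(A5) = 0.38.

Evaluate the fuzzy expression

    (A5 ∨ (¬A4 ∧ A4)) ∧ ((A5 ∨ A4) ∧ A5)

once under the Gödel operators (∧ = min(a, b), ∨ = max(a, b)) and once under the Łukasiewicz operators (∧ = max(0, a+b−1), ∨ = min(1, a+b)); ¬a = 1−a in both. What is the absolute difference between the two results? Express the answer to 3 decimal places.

Under Gödel:
  ¬A4 = 1 − 0.29 = 0.71
  ¬A4 ∧ A4 = min(a, b) on (0.71, 0.29) = 0.29
  A5 ∨ (¬A4 ∧ A4) = max(a, b) on (0.38, 0.29) = 0.38
  A5 ∨ A4 = max(a, b) on (0.38, 0.29) = 0.38
  (A5 ∨ A4) ∧ A5 = min(a, b) on (0.38, 0.38) = 0.38
  (A5 ∨ (¬A4 ∧ A4)) ∧ ((A5 ∨ A4) ∧ A5) = min(a, b) on (0.38, 0.38) = 0.38
  → value = 0.3800
Under Łukasiewicz:
  ¬A4 = 1 − 0.29 = 0.71
  ¬A4 ∧ A4 = max(0, a+b−1) on (0.71, 0.29) = 0.00
  A5 ∨ (¬A4 ∧ A4) = min(1, a+b) on (0.38, 0.00) = 0.38
  A5 ∨ A4 = min(1, a+b) on (0.38, 0.29) = 0.67
  (A5 ∨ A4) ∧ A5 = max(0, a+b−1) on (0.67, 0.38) = 0.05
  (A5 ∨ (¬A4 ∧ A4)) ∧ ((A5 ∨ A4) ∧ A5) = max(0, a+b−1) on (0.38, 0.05) = 0.00
  → value = 0.0000
|0.3800 − 0.0000| = 0.380

0.380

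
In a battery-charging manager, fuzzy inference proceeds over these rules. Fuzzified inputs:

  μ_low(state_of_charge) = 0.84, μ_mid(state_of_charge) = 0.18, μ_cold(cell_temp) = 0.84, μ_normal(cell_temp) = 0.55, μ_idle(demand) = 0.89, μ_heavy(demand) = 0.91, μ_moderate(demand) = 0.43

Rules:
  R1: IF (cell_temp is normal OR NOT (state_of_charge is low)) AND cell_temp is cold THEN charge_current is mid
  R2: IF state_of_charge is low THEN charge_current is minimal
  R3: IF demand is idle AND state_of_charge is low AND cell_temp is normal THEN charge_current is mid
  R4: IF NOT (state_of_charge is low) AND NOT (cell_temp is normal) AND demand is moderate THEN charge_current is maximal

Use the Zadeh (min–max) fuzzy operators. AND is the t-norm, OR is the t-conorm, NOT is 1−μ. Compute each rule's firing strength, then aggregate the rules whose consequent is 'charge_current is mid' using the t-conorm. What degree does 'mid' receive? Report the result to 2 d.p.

0.55

R1: (normal=0.55 OR ¬low=1−0.84=0.16) = 0.55; AND[min(a, b)] with cold=0.84 → w = 0.55
R2: low=0.84 → w = 0.84
R3: idle=0.89, low=0.84, normal=0.55; AND[min(a, b)] → w = 0.55
R4: ¬low=1−0.84=0.16, ¬normal=1−0.55=0.45, moderate=0.43; AND[min(a, b)] → w = 0.16
Rules with consequent 'mid': {R1, R3} → strengths 0.55, 0.55
Aggregate via t-conorm [max(a, b)]: 0.55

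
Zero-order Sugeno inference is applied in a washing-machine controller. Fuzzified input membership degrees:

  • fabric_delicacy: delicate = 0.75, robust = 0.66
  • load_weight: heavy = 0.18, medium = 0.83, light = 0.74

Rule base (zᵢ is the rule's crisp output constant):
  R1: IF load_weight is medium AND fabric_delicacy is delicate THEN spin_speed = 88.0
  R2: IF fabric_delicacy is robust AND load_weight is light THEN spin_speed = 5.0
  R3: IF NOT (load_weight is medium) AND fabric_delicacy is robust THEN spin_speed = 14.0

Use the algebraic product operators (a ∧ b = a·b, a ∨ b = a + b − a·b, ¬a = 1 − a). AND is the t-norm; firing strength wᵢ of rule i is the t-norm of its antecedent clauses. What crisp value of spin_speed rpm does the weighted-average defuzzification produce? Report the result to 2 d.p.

R1 (z=88.0): medium=0.83, delicate=0.75; AND[a·b] → w = 0.6225
R2 (z=5.0): robust=0.66, light=0.74; AND[a·b] → w = 0.4884
R3 (z=14.0): ¬medium=1−0.83=0.17, robust=0.66; AND[a·b] → w = 0.1122
Weighted average = (0.6225·88.0 + 0.4884·5.0 + 0.1122·14.0) / (0.6225 + 0.4884 + 0.1122)
  = 58.7928 / 1.2231 = 48.07

48.07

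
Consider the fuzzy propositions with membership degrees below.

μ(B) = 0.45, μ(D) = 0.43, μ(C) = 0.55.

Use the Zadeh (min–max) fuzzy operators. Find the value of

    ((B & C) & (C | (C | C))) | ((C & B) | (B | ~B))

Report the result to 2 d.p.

0.55

B & C = min(a, b) on (0.45, 0.55) = 0.45
C | C = max(a, b) on (0.55, 0.55) = 0.55
C | (C | C) = max(a, b) on (0.55, 0.55) = 0.55
(B & C) & (C | (C | C)) = min(a, b) on (0.45, 0.55) = 0.45
C & B = min(a, b) on (0.55, 0.45) = 0.45
~B = 1 − 0.45 = 0.55
B | ~B = max(a, b) on (0.45, 0.55) = 0.55
(C & B) | (B | ~B) = max(a, b) on (0.45, 0.55) = 0.55
((B & C) & (C | (C | C))) | ((C & B) | (B | ~B)) = max(a, b) on (0.45, 0.55) = 0.55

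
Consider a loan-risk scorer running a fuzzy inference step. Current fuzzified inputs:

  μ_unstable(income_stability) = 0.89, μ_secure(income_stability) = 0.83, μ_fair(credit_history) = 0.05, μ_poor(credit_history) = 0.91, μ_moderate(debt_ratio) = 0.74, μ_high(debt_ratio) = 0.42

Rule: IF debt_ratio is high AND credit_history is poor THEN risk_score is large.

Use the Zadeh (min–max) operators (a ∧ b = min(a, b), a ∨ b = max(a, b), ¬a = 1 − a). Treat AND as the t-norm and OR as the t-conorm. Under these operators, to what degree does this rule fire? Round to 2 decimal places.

firing strength: high=0.42, poor=0.91; AND[min(a, b)] → w = 0.42

0.42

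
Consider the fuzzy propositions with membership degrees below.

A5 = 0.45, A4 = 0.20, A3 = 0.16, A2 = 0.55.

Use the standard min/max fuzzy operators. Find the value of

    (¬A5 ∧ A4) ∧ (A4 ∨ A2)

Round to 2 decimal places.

0.20

¬A5 = 1 − 0.45 = 0.55
¬A5 ∧ A4 = min(a, b) on (0.55, 0.20) = 0.20
A4 ∨ A2 = max(a, b) on (0.20, 0.55) = 0.55
(¬A5 ∧ A4) ∧ (A4 ∨ A2) = min(a, b) on (0.20, 0.55) = 0.20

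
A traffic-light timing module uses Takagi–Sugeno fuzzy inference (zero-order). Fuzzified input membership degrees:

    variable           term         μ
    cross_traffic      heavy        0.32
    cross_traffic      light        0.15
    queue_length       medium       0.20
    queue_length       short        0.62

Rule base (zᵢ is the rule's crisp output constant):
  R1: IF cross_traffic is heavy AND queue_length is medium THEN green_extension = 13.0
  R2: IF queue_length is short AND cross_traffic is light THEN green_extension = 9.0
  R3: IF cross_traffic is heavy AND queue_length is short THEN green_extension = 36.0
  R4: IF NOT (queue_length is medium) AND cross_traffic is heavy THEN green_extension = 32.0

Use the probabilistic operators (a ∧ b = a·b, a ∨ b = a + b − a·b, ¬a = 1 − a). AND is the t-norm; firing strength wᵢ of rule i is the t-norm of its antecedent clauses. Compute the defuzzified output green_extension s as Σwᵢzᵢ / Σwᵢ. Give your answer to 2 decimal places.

27.81

R1 (z=13.0): heavy=0.32, medium=0.20; AND[a·b] → w = 0.0640
R2 (z=9.0): short=0.62, light=0.15; AND[a·b] → w = 0.0930
R3 (z=36.0): heavy=0.32, short=0.62; AND[a·b] → w = 0.1984
R4 (z=32.0): ¬medium=1−0.20=0.80, heavy=0.32; AND[a·b] → w = 0.2560
Weighted average = (0.0640·13.0 + 0.0930·9.0 + 0.1984·36.0 + 0.2560·32.0) / (0.0640 + 0.0930 + 0.1984 + 0.2560)
  = 17.0034 / 0.6114 = 27.81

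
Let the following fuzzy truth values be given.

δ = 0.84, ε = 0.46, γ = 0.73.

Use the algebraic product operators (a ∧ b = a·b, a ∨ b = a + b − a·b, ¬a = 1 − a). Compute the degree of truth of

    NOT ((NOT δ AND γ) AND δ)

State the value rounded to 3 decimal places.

0.902

NOT δ = 1 − 0.8400 = 0.1600
NOT δ AND γ = a·b on (0.1600, 0.7300) = 0.1168
(NOT δ AND γ) AND δ = a·b on (0.1168, 0.8400) = 0.0981
NOT ((NOT δ AND γ) AND δ) = 1 − 0.0981 = 0.9019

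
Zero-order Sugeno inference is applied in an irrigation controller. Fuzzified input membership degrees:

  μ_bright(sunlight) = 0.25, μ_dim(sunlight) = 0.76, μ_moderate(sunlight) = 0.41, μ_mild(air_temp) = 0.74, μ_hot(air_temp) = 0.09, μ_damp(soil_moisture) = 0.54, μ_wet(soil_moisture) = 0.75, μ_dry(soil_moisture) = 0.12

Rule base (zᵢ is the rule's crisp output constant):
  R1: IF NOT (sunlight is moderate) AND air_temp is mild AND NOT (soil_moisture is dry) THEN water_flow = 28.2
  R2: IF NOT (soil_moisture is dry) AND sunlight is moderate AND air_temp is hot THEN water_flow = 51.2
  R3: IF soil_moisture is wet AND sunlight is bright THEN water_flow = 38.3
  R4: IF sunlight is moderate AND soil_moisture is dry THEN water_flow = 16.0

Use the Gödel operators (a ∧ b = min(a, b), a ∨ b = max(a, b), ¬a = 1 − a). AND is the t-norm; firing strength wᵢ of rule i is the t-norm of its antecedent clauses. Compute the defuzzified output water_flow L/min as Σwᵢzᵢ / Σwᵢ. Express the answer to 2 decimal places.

31.18

R1 (z=28.2): ¬moderate=1−0.41=0.59, mild=0.74, ¬dry=1−0.12=0.88; AND[min(a, b)] → w = 0.59
R2 (z=51.2): ¬dry=1−0.12=0.88, moderate=0.41, hot=0.09; AND[min(a, b)] → w = 0.09
R3 (z=38.3): wet=0.75, bright=0.25; AND[min(a, b)] → w = 0.25
R4 (z=16.0): moderate=0.41, dry=0.12; AND[min(a, b)] → w = 0.12
Weighted average = (0.59·28.2 + 0.09·51.2 + 0.25·38.3 + 0.12·16.0) / (0.59 + 0.09 + 0.25 + 0.12)
  = 32.7410 / 1.0500 = 31.18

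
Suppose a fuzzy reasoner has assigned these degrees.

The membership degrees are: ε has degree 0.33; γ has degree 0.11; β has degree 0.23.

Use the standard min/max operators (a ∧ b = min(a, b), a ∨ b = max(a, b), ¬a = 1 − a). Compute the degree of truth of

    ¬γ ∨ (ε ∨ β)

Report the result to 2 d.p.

0.89

¬γ = 1 − 0.11 = 0.89
ε ∨ β = max(a, b) on (0.33, 0.23) = 0.33
¬γ ∨ (ε ∨ β) = max(a, b) on (0.89, 0.33) = 0.89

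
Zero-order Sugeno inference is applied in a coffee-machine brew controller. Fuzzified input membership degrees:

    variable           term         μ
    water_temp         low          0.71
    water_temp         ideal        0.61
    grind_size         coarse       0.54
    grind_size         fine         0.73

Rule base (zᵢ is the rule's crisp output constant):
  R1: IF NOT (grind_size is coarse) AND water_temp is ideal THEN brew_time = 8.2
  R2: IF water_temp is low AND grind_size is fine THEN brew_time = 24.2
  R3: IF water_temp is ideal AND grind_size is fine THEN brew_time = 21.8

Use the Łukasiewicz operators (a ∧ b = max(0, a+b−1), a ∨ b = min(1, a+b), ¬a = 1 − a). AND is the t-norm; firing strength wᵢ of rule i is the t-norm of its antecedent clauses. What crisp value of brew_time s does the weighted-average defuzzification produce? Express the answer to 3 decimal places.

21.922

R1 (z=8.2): ¬coarse=1−0.54=0.46, ideal=0.61; AND[max(0, a+b−1)] → w = 0.07
R2 (z=24.2): low=0.71, fine=0.73; AND[max(0, a+b−1)] → w = 0.44
R3 (z=21.8): ideal=0.61, fine=0.73; AND[max(0, a+b−1)] → w = 0.34
Weighted average = (0.07·8.2 + 0.44·24.2 + 0.34·21.8) / (0.07 + 0.44 + 0.34)
  = 18.6340 / 0.8500 = 21.922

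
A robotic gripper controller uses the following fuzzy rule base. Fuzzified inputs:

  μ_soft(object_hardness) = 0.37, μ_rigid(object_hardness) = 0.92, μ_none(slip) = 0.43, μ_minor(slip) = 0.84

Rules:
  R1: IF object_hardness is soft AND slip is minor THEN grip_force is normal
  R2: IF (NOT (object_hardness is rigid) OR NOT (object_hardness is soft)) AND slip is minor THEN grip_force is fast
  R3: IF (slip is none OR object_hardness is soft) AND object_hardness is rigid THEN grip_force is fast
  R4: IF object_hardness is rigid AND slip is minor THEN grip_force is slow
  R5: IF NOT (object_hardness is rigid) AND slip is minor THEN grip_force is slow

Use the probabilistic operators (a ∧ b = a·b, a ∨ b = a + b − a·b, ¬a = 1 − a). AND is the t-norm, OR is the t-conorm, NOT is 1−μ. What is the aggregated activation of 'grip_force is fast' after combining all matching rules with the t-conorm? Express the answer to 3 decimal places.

R1: soft=0.37, minor=0.84; AND[a·b] → w = 0.3108
R2: (¬rigid=1−0.92=0.08 OR ¬soft=1−0.37=0.63) = 0.6596; AND[a·b] with minor=0.84 → w = 0.5541
R3: (none=0.43 OR soft=0.37) = 0.6409; AND[a·b] with rigid=0.92 → w = 0.5896
R4: rigid=0.92, minor=0.84; AND[a·b] → w = 0.7728
R5: ¬rigid=1−0.92=0.08, minor=0.84; AND[a·b] → w = 0.0672
Rules with consequent 'fast': {R2, R3} → strengths 0.5541, 0.5896
Aggregate via t-conorm [a + b − a·b]: 0.8170

0.817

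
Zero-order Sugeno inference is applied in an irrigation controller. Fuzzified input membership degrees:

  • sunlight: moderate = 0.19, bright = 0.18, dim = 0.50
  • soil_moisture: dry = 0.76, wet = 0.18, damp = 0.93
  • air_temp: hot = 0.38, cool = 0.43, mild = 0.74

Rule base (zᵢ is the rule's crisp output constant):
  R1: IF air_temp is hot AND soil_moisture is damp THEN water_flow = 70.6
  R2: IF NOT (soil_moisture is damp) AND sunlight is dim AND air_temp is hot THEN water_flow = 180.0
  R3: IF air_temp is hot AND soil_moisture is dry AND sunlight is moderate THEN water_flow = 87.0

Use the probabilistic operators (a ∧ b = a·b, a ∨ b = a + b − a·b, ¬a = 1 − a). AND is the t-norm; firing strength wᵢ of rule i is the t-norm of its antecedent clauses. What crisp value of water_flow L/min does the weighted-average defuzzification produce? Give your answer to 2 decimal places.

R1 (z=70.6): hot=0.38, damp=0.93; AND[a·b] → w = 0.3534
R2 (z=180.0): ¬damp=1−0.93=0.07, dim=0.50, hot=0.38; AND[a·b] → w = 0.0133
R3 (z=87.0): hot=0.38, dry=0.76, moderate=0.19; AND[a·b] → w = 0.0549
Weighted average = (0.3534·70.6 + 0.0133·180.0 + 0.0549·87.0) / (0.3534 + 0.0133 + 0.0549)
  = 32.1179 / 0.4216 = 76.19

76.19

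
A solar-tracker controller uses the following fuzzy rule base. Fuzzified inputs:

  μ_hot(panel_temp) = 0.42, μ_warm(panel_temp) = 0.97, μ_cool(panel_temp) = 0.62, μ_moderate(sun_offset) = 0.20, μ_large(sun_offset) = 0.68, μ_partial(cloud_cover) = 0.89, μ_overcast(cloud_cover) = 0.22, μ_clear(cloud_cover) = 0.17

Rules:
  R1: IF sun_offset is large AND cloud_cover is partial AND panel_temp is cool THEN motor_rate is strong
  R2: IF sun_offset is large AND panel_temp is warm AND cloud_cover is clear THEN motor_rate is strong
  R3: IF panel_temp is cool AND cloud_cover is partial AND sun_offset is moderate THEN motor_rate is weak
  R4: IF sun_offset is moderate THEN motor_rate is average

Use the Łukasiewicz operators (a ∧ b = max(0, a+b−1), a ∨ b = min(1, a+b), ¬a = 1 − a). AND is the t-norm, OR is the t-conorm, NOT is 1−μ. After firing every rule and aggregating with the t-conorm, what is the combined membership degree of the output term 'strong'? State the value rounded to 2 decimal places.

R1: large=0.68, partial=0.89, cool=0.62; AND[max(0, a+b−1)] → w = 0.19
R2: large=0.68, warm=0.97, clear=0.17; AND[max(0, a+b−1)] → w = 0.00
R3: cool=0.62, partial=0.89, moderate=0.20; AND[max(0, a+b−1)] → w = 0.00
R4: moderate=0.20 → w = 0.20
Rules with consequent 'strong': {R1, R2} → strengths 0.19, 0.00
Aggregate via t-conorm [min(1, a+b)]: 0.19

0.19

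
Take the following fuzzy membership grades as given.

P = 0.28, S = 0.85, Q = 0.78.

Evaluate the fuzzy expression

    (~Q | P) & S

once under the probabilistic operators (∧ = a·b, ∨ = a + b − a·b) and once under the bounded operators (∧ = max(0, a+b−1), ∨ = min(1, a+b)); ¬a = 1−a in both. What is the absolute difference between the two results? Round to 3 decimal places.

0.023

Under probabilistic:
  ~Q = 1 − 0.7800 = 0.2200
  ~Q | P = a + b − a·b on (0.2200, 0.2800) = 0.4384
  (~Q | P) & S = a·b on (0.4384, 0.8500) = 0.3726
  → value = 0.3726
Under bounded:
  ~Q = 1 − 0.78 = 0.22
  ~Q | P = min(1, a+b) on (0.22, 0.28) = 0.50
  (~Q | P) & S = max(0, a+b−1) on (0.50, 0.85) = 0.35
  → value = 0.3500
|0.3726 − 0.3500| = 0.023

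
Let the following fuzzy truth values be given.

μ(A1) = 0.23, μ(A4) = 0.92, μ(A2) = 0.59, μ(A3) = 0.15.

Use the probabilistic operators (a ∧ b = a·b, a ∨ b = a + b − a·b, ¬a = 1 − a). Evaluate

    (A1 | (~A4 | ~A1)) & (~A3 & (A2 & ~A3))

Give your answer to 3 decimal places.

~A4 = 1 − 0.9200 = 0.0800
~A1 = 1 − 0.2300 = 0.7700
~A4 | ~A1 = a + b − a·b on (0.0800, 0.7700) = 0.7884
A1 | (~A4 | ~A1) = a + b − a·b on (0.2300, 0.7884) = 0.8371
~A3 = 1 − 0.1500 = 0.8500
~A3 = 1 − 0.1500 = 0.8500
A2 & ~A3 = a·b on (0.5900, 0.8500) = 0.5015
~A3 & (A2 & ~A3) = a·b on (0.8500, 0.5015) = 0.4263
(A1 | (~A4 | ~A1)) & (~A3 & (A2 & ~A3)) = a·b on (0.8371, 0.4263) = 0.3568

0.357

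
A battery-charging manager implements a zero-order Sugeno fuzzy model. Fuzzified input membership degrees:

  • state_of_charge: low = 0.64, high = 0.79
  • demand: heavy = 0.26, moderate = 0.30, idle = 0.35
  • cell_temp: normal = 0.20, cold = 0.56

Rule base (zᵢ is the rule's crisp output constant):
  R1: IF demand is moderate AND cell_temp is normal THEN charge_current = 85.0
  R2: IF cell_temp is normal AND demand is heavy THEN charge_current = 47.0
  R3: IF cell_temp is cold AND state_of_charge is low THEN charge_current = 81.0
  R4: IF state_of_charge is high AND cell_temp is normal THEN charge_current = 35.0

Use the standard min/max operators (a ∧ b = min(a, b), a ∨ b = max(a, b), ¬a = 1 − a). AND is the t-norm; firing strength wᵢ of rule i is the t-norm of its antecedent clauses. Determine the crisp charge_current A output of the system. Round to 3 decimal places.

R1 (z=85.0): moderate=0.30, normal=0.20; AND[min(a, b)] → w = 0.20
R2 (z=47.0): normal=0.20, heavy=0.26; AND[min(a, b)] → w = 0.20
R3 (z=81.0): cold=0.56, low=0.64; AND[min(a, b)] → w = 0.56
R4 (z=35.0): high=0.79, normal=0.20; AND[min(a, b)] → w = 0.20
Weighted average = (0.20·85.0 + 0.20·47.0 + 0.56·81.0 + 0.20·35.0) / (0.20 + 0.20 + 0.56 + 0.20)
  = 78.7600 / 1.1600 = 67.897

67.897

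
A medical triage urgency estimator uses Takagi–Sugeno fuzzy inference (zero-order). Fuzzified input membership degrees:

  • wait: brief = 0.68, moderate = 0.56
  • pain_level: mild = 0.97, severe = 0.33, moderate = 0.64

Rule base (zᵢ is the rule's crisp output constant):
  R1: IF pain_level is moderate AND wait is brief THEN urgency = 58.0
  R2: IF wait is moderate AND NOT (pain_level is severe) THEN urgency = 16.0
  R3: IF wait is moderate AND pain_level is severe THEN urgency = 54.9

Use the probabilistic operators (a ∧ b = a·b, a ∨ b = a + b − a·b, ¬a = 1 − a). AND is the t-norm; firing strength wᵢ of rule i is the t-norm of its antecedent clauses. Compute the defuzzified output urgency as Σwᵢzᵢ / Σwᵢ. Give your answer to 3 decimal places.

R1 (z=58.0): moderate=0.64, brief=0.68; AND[a·b] → w = 0.4352
R2 (z=16.0): moderate=0.56, ¬severe=1−0.33=0.67; AND[a·b] → w = 0.3752
R3 (z=54.9): moderate=0.56, severe=0.33; AND[a·b] → w = 0.1848
Weighted average = (0.4352·58.0 + 0.3752·16.0 + 0.1848·54.9) / (0.4352 + 0.3752 + 0.1848)
  = 41.3903 / 0.9952 = 41.590

41.590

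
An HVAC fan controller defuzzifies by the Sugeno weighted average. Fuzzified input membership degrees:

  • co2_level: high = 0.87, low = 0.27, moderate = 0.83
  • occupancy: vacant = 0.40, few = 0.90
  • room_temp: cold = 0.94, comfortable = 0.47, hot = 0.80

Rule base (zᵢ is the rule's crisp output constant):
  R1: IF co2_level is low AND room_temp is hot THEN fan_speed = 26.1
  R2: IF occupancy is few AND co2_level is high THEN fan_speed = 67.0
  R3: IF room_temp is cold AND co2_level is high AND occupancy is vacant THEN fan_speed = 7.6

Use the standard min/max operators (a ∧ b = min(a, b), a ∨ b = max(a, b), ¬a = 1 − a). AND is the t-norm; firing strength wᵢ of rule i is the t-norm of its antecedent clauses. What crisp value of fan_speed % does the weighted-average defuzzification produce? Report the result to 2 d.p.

R1 (z=26.1): low=0.27, hot=0.80; AND[min(a, b)] → w = 0.27
R2 (z=67.0): few=0.90, high=0.87; AND[min(a, b)] → w = 0.87
R3 (z=7.6): cold=0.94, high=0.87, vacant=0.40; AND[min(a, b)] → w = 0.40
Weighted average = (0.27·26.1 + 0.87·67.0 + 0.40·7.6) / (0.27 + 0.87 + 0.40)
  = 68.3770 / 1.5400 = 44.40

44.40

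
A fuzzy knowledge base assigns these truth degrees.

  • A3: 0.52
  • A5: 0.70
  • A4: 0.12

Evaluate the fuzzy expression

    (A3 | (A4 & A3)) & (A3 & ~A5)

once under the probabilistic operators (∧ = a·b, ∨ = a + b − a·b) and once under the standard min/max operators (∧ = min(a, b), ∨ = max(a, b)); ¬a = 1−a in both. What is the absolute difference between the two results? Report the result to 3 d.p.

Under probabilistic:
  A4 & A3 = a·b on (0.1200, 0.5200) = 0.0624
  A3 | (A4 & A3) = a + b − a·b on (0.5200, 0.0624) = 0.5500
  ~A5 = 1 − 0.7000 = 0.3000
  A3 & ~A5 = a·b on (0.5200, 0.3000) = 0.1560
  (A3 | (A4 & A3)) & (A3 & ~A5) = a·b on (0.5500, 0.1560) = 0.0858
  → value = 0.0858
Under standard min/max:
  A4 & A3 = min(a, b) on (0.12, 0.52) = 0.12
  A3 | (A4 & A3) = max(a, b) on (0.52, 0.12) = 0.52
  ~A5 = 1 − 0.70 = 0.30
  A3 & ~A5 = min(a, b) on (0.52, 0.30) = 0.30
  (A3 | (A4 & A3)) & (A3 & ~A5) = min(a, b) on (0.52, 0.30) = 0.30
  → value = 0.3000
|0.0858 − 0.3000| = 0.214

0.214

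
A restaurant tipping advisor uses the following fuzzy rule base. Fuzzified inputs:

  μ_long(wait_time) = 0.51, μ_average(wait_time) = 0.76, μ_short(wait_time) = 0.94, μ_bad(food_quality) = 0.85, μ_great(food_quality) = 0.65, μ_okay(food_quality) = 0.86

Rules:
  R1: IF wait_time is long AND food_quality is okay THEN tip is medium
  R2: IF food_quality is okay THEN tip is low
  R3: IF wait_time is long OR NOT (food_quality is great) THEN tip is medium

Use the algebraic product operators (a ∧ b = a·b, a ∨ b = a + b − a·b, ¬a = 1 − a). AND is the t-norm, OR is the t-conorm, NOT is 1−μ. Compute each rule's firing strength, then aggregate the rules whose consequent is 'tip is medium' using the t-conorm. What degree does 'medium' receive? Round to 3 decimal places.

0.821

R1: long=0.51, okay=0.86; AND[a·b] → w = 0.4386
R2: okay=0.86 → w = 0.8600
R3: long=0.51, ¬great=1−0.65=0.35; OR[a + b − a·b] → w = 0.6815
Rules with consequent 'medium': {R1, R3} → strengths 0.4386, 0.6815
Aggregate via t-conorm [a + b − a·b]: 0.8212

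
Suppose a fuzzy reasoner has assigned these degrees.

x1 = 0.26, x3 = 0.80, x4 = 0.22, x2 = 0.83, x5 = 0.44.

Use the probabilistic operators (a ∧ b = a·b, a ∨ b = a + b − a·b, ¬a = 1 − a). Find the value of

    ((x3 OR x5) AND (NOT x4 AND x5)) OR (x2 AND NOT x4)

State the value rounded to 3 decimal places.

x3 OR x5 = a + b − a·b on (0.8000, 0.4400) = 0.8880
NOT x4 = 1 − 0.2200 = 0.7800
NOT x4 AND x5 = a·b on (0.7800, 0.4400) = 0.3432
(x3 OR x5) AND (NOT x4 AND x5) = a·b on (0.8880, 0.3432) = 0.3048
NOT x4 = 1 − 0.2200 = 0.7800
x2 AND NOT x4 = a·b on (0.8300, 0.7800) = 0.6474
((x3 OR x5) AND (NOT x4 AND x5)) OR (x2 AND NOT x4) = a + b − a·b on (0.3048, 0.6474) = 0.7549

0.755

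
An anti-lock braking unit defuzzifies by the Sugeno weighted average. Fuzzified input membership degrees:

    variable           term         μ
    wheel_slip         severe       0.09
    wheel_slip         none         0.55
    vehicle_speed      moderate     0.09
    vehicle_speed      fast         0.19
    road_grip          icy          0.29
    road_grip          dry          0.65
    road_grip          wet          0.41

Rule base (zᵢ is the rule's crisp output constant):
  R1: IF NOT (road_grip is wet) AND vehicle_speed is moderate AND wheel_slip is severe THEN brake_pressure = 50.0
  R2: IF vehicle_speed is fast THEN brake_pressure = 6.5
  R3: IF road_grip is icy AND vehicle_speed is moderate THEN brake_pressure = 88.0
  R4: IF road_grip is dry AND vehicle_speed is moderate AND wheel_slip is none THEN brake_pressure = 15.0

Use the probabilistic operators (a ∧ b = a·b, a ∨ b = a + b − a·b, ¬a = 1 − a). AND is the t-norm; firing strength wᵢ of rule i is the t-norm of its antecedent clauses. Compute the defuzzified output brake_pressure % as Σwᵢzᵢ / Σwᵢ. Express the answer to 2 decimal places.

16.81

R1 (z=50.0): ¬wet=1−0.41=0.59, moderate=0.09, severe=0.09; AND[a·b] → w = 0.0048
R2 (z=6.5): fast=0.19 → w = 0.1900
R3 (z=88.0): icy=0.29, moderate=0.09; AND[a·b] → w = 0.0261
R4 (z=15.0): dry=0.65, moderate=0.09, none=0.55; AND[a·b] → w = 0.0322
Weighted average = (0.0048·50.0 + 0.1900·6.5 + 0.0261·88.0 + 0.0322·15.0) / (0.0048 + 0.1900 + 0.0261 + 0.0322)
  = 4.2534 / 0.2531 = 16.81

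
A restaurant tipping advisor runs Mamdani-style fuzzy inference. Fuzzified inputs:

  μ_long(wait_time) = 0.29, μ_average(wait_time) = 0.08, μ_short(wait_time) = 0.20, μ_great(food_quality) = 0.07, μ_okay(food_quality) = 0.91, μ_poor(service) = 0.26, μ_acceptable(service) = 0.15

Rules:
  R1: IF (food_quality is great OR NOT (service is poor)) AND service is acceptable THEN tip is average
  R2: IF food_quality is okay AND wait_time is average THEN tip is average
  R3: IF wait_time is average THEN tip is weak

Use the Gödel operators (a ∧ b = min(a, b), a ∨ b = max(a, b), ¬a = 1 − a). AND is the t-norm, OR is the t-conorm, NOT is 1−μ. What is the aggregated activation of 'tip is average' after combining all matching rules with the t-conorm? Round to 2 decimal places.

0.15

R1: (great=0.07 OR ¬poor=1−0.26=0.74) = 0.74; AND[min(a, b)] with acceptable=0.15 → w = 0.15
R2: okay=0.91, average=0.08; AND[min(a, b)] → w = 0.08
R3: average=0.08 → w = 0.08
Rules with consequent 'average': {R1, R2} → strengths 0.15, 0.08
Aggregate via t-conorm [max(a, b)]: 0.15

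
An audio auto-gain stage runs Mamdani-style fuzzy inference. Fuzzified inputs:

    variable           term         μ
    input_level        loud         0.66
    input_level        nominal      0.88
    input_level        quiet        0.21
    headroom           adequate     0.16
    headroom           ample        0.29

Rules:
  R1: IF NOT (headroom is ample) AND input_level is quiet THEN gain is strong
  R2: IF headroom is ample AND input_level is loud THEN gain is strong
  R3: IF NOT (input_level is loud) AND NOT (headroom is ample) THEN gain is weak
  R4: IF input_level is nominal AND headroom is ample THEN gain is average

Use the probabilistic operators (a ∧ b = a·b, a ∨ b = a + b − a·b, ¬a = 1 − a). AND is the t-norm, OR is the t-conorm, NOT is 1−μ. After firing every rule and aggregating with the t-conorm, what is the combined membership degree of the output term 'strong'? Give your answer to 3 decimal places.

R1: ¬ample=1−0.29=0.71, quiet=0.21; AND[a·b] → w = 0.1491
R2: ample=0.29, loud=0.66; AND[a·b] → w = 0.1914
R3: ¬loud=1−0.66=0.34, ¬ample=1−0.29=0.71; AND[a·b] → w = 0.2414
R4: nominal=0.88, ample=0.29; AND[a·b] → w = 0.2552
Rules with consequent 'strong': {R1, R2} → strengths 0.1491, 0.1914
Aggregate via t-conorm [a + b − a·b]: 0.3120

0.312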